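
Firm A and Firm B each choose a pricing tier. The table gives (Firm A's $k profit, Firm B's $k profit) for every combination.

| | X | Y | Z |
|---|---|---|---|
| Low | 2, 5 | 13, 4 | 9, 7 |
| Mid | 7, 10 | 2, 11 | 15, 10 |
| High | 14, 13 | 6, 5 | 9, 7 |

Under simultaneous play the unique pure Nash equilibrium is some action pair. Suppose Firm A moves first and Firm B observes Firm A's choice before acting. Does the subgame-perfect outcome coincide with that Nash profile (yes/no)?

Solve by backward induction (Firm A leads).
- Low → Firm B plays Z (best of 5, 4, 7); Firm A gets 9.
- Mid → Firm B plays Y (best of 10, 11, 10); Firm A gets 2.
- High → Firm B plays X (best of 13, 5, 7); Firm A gets 14.
Among 9, 2, 14, the best is 14 at High. Subgame-perfect outcome: (High, X) with payoffs (14, 13).
For the simultaneous game, intersect best replies.
Firm A's best replies: X→High; Y→Low; Z→Mid.
Firm B's best replies: Low→Z; Mid→Y; High→X.
The unique mutual best reply is (High, X), giving (14, 13).
Sequential outcome (High, X) coincides with the Nash profile (High, X).

yes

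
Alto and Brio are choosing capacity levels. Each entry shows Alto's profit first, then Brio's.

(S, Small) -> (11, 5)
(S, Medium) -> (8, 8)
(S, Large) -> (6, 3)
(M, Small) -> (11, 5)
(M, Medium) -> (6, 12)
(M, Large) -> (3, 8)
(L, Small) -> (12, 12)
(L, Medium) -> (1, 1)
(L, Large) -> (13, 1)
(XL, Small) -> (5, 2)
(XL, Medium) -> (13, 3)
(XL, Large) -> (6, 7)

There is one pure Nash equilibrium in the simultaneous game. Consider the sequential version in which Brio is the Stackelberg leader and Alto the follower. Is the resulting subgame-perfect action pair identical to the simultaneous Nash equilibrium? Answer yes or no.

yes

Alto best-responds to each possible Brio move:
- Small: Alto compares 11, 11, 12, 5 and picks L; Brio would get 12.
- Medium: Alto compares 8, 6, 1, 13 and picks XL; Brio would get 3.
- Large: Alto compares 6, 3, 13, 6 and picks L; Brio would get 1.
Brio's induced payoffs are 12, 3, 1, so Brio commits to Small. Subgame-perfect outcome: (L, Small) with payoffs (12, 12).
Under simultaneous play:
Alto's best replies: Small→L; Medium→XL; Large→L.
Brio's best replies: S→Medium; M→Medium; L→Small; XL→Large.
The unique mutual best reply is (L, Small), giving (12, 12).
Sequential outcome (L, Small) coincides with the Nash profile (L, Small).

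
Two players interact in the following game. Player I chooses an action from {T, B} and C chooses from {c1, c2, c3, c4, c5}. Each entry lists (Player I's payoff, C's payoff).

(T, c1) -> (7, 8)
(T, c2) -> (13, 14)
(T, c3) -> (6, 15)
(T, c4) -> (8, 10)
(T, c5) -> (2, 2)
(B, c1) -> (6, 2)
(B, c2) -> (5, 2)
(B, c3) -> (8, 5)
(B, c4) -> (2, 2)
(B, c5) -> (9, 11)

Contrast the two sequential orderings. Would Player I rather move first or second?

second

If Player I leads: C's best replies are T→c3, B→c5; Player I's induced payoffs 6, 9; outcome (B, c5), payoffs (9, 11).
If C leads: Player I's best replies are c1→T, c2→T, c3→B, c4→T, c5→B; C's induced payoffs 8, 14, 5, 10, 11; outcome (T, c2), payoffs (13, 14).
Player I gets 9 moving first and 13 moving second, so Player I prefers to move second.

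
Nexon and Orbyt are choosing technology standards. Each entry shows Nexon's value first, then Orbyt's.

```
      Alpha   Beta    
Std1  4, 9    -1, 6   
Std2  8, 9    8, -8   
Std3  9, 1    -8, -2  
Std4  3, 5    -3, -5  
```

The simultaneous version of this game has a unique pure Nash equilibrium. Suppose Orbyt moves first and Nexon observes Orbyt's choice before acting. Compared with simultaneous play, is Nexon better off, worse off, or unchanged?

unchanged

Nexon best-responds to each possible Orbyt move:
- Alpha: Nexon compares 4, 8, 9, 3 and picks Std3; Orbyt would get 1.
- Beta: Nexon compares -1, 8, -8, -3 and picks Std2; Orbyt would get -8.
Maximizing over 1, -8, Orbyt chooses Alpha. Subgame-perfect outcome: (Std3, Alpha) with payoffs (9, 1).
For the simultaneous game, intersect best replies.
Nexon's best replies: Alpha→Std3; Beta→Std2.
Orbyt's best replies: Std1→Alpha; Std2→Alpha; Std3→Alpha; Std4→Alpha.
Only (Std3, Alpha) has each player best-responding; Nash payoffs (9, 1).
Nexon earns 9 sequentially versus 9 at the Nash outcome: unchanged.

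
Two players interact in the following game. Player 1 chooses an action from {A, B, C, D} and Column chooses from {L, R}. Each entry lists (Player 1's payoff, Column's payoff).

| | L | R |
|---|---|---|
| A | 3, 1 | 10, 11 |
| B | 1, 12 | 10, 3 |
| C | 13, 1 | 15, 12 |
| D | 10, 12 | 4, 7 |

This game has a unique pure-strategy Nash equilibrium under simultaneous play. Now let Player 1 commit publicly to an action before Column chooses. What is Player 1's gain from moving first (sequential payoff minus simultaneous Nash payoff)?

Solve by backward induction (Player 1 leads).
- A → Column plays R (best of 1, 11); Player 1 gets 10.
- B → Column plays L (best of 12, 3); Player 1 gets 1.
- C → Column plays R (best of 1, 12); Player 1 gets 15.
- D → Column plays L (best of 12, 7); Player 1 gets 10.
Player 1's induced payoffs are 10, 1, 15, 10, so Player 1 commits to C. Subgame-perfect outcome: (C, R) with payoffs (15, 12).
Now find the simultaneous Nash equilibrium.
Player 1's best replies: L→C; R→C.
Column's best replies: A→R; B→L; C→R; D→L.
Only (C, R) has each player best-responding; Nash payoffs (15, 12).
Player 1's commitment gain: 15 − 15 = 0.

0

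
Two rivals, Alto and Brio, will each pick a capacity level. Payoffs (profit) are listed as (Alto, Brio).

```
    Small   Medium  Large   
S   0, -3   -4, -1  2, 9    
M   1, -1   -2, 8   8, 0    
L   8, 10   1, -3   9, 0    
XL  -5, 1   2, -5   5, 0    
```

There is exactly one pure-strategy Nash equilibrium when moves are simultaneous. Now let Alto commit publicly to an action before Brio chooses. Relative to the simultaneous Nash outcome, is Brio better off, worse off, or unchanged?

unchanged

Solve by backward induction (Alto leads).
- S: Brio compares -3, -1, 9 and picks Large; Alto would get 2.
- M: Brio compares -1, 8, 0 and picks Medium; Alto would get -2.
- L: Brio compares 10, -3, 0 and picks Small; Alto would get 8.
- XL: Brio compares 1, -5, 0 and picks Small; Alto would get -5.
Among 2, -2, 8, -5, the best is 8 at L. Subgame-perfect outcome: (L, Small) with payoffs (8, 10).
Under simultaneous play:
Alto's best replies: Small→L; Medium→XL; Large→L.
Brio's best replies: S→Large; M→Medium; L→Small; XL→Small.
Only (L, Small) has each player best-responding; Nash payoffs (8, 10).
Brio earns 10 sequentially versus 10 at the Nash outcome: unchanged.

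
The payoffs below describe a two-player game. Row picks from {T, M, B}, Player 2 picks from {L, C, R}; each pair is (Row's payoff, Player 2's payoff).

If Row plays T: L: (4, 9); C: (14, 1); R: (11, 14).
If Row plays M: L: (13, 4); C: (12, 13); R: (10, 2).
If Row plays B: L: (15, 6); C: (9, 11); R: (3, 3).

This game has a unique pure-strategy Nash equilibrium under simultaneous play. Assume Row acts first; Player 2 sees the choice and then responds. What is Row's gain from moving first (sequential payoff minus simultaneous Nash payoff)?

Solve by backward induction (Row leads).
- T: BR = R, leader payoff 11.
- M: BR = C, leader payoff 12.
- B: BR = C, leader payoff 9.
Row's induced payoffs are 11, 12, 9, so Row commits to M. Subgame-perfect outcome: (M, C) with payoffs (12, 13).
For the simultaneous game, intersect best replies.
Row's best replies: L→B; C→T; R→T.
Player 2's best replies: T→R; M→C; B→C.
Only (T, R) has each player best-responding; Nash payoffs (11, 14).
Row's commitment gain: 12 − 11 = 1.

1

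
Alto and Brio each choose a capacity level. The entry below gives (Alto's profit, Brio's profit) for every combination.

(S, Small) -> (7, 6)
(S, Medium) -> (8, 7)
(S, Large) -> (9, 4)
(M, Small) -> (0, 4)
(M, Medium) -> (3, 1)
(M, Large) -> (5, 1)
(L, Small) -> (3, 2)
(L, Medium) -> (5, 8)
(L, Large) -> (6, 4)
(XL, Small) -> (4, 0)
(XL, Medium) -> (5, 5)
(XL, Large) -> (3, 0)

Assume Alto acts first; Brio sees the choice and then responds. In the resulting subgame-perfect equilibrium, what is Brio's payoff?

Brio best-responds to each possible Alto move:
- S: Brio compares 6, 7, 4 and picks Medium; Alto would get 8.
- M: Brio compares 4, 1, 1 and picks Small; Alto would get 0.
- L: Brio compares 2, 8, 4 and picks Medium; Alto would get 5.
- XL: Brio compares 0, 5, 0 and picks Medium; Alto would get 5.
Alto's induced payoffs are 8, 0, 5, 5, so Alto commits to S. Subgame-perfect outcome: (S, Medium) with payoffs (8, 7).

7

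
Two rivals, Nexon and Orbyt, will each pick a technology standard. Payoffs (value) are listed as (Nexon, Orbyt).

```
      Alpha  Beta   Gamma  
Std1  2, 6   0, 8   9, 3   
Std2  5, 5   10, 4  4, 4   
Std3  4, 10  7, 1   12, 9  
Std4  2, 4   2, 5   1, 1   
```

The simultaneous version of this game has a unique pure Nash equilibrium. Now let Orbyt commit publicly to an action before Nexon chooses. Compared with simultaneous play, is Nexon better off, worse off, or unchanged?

better off

Work backward from Nexon's decision.
- Alpha: Nexon compares 2, 5, 4, 2 and picks Std2; Orbyt would get 5.
- Beta: Nexon compares 0, 10, 7, 2 and picks Std2; Orbyt would get 4.
- Gamma: Nexon compares 9, 4, 12, 1 and picks Std3; Orbyt would get 9.
Maximizing over 5, 4, 9, Orbyt chooses Gamma. Subgame-perfect outcome: (Std3, Gamma) with payoffs (12, 9).
For the simultaneous game, intersect best replies.
Nexon's best replies: Alpha→Std2; Beta→Std2; Gamma→Std3.
Orbyt's best replies: Std1→Beta; Std2→Alpha; Std3→Alpha; Std4→Beta.
The unique mutual best reply is (Std2, Alpha), giving (5, 5).
Nexon earns 12 sequentially versus 5 at the Nash outcome: better off.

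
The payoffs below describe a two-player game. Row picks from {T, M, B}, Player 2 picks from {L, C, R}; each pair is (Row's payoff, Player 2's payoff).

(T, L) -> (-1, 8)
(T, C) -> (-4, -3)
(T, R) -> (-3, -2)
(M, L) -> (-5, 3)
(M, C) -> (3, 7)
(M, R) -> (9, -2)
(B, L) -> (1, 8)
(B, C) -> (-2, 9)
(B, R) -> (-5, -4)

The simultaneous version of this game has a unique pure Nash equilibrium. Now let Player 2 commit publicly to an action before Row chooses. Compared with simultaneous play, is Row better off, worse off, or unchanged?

Work backward from Row's decision.
- L: BR = B, leader payoff 8.
- C: BR = M, leader payoff 7.
- R: BR = M, leader payoff -2.
Player 2's induced payoffs are 8, 7, -2, so Player 2 commits to L. Subgame-perfect outcome: (B, L) with payoffs (1, 8).
For the simultaneous game, intersect best replies.
Row's best replies: L→B; C→M; R→M.
Player 2's best replies: T→L; M→C; B→C.
Only (M, C) has each player best-responding; Nash payoffs (3, 7).
Row earns 1 sequentially versus 3 at the Nash outcome: worse off.

worse off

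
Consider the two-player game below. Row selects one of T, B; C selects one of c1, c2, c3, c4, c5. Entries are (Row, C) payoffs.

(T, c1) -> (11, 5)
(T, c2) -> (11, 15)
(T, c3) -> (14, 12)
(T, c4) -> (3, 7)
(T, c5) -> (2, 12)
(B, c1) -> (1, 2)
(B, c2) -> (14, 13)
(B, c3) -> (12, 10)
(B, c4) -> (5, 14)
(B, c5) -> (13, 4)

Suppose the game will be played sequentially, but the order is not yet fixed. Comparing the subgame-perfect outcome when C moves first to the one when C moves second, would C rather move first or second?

If Row leads: C's best replies are T→c2, B→c4; Row's induced payoffs 11, 5; outcome (T, c2), payoffs (11, 15).
If C leads: Row's best replies are c1→T, c2→B, c3→T, c4→B, c5→B; C's induced payoffs 5, 13, 12, 14, 4; outcome (B, c4), payoffs (5, 14).
C gets 14 moving first and 15 moving second, so C prefers to move second.

second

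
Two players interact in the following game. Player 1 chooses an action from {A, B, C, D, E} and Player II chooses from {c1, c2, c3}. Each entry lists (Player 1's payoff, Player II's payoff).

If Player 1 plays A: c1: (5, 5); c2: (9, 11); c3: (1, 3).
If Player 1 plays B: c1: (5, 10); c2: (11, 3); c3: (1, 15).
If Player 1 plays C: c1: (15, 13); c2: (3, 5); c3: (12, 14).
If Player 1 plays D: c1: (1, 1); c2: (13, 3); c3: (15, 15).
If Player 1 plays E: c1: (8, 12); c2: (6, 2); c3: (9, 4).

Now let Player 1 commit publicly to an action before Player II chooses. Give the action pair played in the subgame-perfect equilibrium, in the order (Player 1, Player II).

Solve by backward induction (Player 1 leads).
- A: BR = c2, leader payoff 9.
- B: BR = c3, leader payoff 1.
- C: BR = c3, leader payoff 12.
- D: BR = c3, leader payoff 15.
- E: BR = c1, leader payoff 8.
Among 9, 1, 12, 15, 8, the best is 15 at D. Subgame-perfect outcome: (D, c3) with payoffs (15, 15).

(D, c3)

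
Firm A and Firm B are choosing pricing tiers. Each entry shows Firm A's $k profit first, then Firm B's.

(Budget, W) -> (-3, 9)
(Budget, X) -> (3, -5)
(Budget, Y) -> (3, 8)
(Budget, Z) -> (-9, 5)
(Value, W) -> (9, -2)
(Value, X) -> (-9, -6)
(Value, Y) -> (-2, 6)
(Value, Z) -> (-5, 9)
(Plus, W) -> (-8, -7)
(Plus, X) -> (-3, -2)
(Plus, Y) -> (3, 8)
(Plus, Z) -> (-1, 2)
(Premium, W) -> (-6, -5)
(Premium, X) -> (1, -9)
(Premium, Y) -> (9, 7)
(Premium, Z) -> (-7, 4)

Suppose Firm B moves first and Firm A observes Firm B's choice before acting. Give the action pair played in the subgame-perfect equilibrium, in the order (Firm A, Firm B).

(Premium, Y)

Work backward from Firm A's decision.
- W: BR = Value, leader payoff -2.
- X: BR = Budget, leader payoff -5.
- Y: BR = Premium, leader payoff 7.
- Z: BR = Plus, leader payoff 2.
Among -2, -5, 7, 2, the best is 7 at Y. Subgame-perfect outcome: (Premium, Y) with payoffs (9, 7).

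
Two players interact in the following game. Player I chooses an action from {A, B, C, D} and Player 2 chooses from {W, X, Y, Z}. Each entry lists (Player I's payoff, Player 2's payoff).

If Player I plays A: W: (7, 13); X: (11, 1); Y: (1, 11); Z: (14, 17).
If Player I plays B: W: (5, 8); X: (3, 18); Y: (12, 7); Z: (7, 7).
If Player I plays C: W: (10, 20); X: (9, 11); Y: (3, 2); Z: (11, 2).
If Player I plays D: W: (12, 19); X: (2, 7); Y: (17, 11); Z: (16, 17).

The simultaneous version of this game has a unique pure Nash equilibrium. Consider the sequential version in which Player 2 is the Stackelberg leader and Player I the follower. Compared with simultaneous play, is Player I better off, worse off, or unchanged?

unchanged

Work backward from Player I's decision.
- W → Player I plays D (best of 7, 5, 10, 12); Player 2 gets 19.
- X → Player I plays A (best of 11, 3, 9, 2); Player 2 gets 1.
- Y → Player I plays D (best of 1, 12, 3, 17); Player 2 gets 11.
- Z → Player I plays D (best of 14, 7, 11, 16); Player 2 gets 17.
Maximizing over 19, 1, 11, 17, Player 2 chooses W. Subgame-perfect outcome: (D, W) with payoffs (12, 19).
Under simultaneous play:
Player I's best replies: W→D; X→A; Y→D; Z→D.
Player 2's best replies: A→Z; B→X; C→W; D→W.
The unique mutual best reply is (D, W), giving (12, 19).
Player I earns 12 sequentially versus 12 at the Nash outcome: unchanged.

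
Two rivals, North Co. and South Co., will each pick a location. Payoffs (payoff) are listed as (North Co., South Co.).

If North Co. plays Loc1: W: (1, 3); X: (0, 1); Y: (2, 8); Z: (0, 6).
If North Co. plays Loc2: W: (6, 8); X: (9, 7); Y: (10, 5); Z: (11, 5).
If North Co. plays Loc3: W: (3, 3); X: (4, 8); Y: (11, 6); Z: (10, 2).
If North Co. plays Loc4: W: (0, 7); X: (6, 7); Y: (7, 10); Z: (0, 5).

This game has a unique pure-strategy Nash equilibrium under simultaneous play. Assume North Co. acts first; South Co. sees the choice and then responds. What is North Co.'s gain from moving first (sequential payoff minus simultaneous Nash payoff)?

1

Work backward from South Co.'s decision.
- Loc1: BR = Y, leader payoff 2.
- Loc2: BR = W, leader payoff 6.
- Loc3: BR = X, leader payoff 4.
- Loc4: BR = Y, leader payoff 7.
Maximizing over 2, 6, 4, 7, North Co. chooses Loc4. Subgame-perfect outcome: (Loc4, Y) with payoffs (7, 10).
Now find the simultaneous Nash equilibrium.
North Co.'s best replies: W→Loc2; X→Loc2; Y→Loc3; Z→Loc2.
South Co.'s best replies: Loc1→Y; Loc2→W; Loc3→X; Loc4→Y.
The unique mutual best reply is (Loc2, W), giving (6, 8).
North Co.'s commitment gain: 7 − 6 = 1.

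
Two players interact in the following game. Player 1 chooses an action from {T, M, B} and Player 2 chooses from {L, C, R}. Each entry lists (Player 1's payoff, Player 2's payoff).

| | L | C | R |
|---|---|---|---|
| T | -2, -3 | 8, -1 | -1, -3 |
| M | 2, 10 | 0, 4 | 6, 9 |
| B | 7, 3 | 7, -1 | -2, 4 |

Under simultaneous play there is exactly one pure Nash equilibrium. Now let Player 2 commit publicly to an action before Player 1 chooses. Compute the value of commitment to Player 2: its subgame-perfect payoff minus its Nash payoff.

10

Backward induction with Player 2 moving first.
- L: Player 1 compares -2, 2, 7 and picks B; Player 2 would get 3.
- C: Player 1 compares 8, 0, 7 and picks T; Player 2 would get -1.
- R: Player 1 compares -1, 6, -2 and picks M; Player 2 would get 9.
Player 2's induced payoffs are 3, -1, 9, so Player 2 commits to R. Subgame-perfect outcome: (M, R) with payoffs (6, 9).
Under simultaneous play:
Player 1's best replies: L→B; C→T; R→M.
Player 2's best replies: T→C; M→L; B→R.
The unique mutual best reply is (T, C), giving (8, -1).
Player 2's commitment gain: 9 − -1 = 10.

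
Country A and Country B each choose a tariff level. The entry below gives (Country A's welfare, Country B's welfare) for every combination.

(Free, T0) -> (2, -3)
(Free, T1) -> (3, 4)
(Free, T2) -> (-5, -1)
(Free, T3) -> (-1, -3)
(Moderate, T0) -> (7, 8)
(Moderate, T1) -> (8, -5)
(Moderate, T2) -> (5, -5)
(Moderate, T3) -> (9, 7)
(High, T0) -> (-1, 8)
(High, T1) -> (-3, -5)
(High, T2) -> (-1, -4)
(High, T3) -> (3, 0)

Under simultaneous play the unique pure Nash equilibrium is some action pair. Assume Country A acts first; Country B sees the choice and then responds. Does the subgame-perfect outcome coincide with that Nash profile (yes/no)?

Work backward from Country B's decision.
- Free: BR = T1, leader payoff 3.
- Moderate: BR = T0, leader payoff 7.
- High: BR = T0, leader payoff -1.
Maximizing over 3, 7, -1, Country A chooses Moderate. Subgame-perfect outcome: (Moderate, T0) with payoffs (7, 8).
Under simultaneous play:
Country A's best replies: T0→Moderate; T1→Moderate; T2→Moderate; T3→Moderate.
Country B's best replies: Free→T1; Moderate→T0; High→T0.
The unique mutual best reply is (Moderate, T0), giving (7, 8).
Sequential outcome (Moderate, T0) coincides with the Nash profile (Moderate, T0).

yes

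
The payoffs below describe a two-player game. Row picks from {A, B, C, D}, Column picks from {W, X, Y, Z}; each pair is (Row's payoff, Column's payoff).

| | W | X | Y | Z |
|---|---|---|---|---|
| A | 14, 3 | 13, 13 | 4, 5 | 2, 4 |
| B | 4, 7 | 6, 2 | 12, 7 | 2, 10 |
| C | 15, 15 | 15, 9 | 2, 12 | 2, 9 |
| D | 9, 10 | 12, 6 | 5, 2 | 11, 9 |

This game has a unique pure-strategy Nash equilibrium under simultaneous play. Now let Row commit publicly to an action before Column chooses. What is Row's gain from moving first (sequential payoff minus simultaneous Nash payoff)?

Solve by backward induction (Row leads).
- A: Column compares 3, 13, 5, 4 and picks X; Row would get 13.
- B: Column compares 7, 2, 7, 10 and picks Z; Row would get 2.
- C: Column compares 15, 9, 12, 9 and picks W; Row would get 15.
- D: Column compares 10, 6, 2, 9 and picks W; Row would get 9.
Among 13, 2, 15, 9, the best is 15 at C. Subgame-perfect outcome: (C, W) with payoffs (15, 15).
Now find the simultaneous Nash equilibrium.
Row's best replies: W→C; X→C; Y→B; Z→D.
Column's best replies: A→X; B→Z; C→W; D→W.
The unique mutual best reply is (C, W), giving (15, 15).
Row's commitment gain: 15 − 15 = 0.

0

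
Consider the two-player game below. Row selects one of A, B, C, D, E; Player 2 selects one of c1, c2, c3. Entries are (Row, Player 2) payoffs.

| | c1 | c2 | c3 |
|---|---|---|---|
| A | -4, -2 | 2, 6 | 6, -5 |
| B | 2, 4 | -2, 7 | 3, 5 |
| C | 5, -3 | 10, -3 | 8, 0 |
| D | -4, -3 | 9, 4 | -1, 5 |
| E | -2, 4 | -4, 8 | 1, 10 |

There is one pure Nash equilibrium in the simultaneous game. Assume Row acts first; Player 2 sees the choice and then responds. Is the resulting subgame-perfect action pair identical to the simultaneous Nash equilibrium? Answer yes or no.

Player 2 best-responds to each possible Row move:
- A: BR = c2, leader payoff 2.
- B: BR = c2, leader payoff -2.
- C: BR = c3, leader payoff 8.
- D: BR = c3, leader payoff -1.
- E: BR = c3, leader payoff 1.
Maximizing over 2, -2, 8, -1, 1, Row chooses C. Subgame-perfect outcome: (C, c3) with payoffs (8, 0).
For the simultaneous game, intersect best replies.
Row's best replies: c1→C; c2→C; c3→C.
Player 2's best replies: A→c2; B→c2; C→c3; D→c3; E→c3.
Only (C, c3) has each player best-responding; Nash payoffs (8, 0).
Sequential outcome (C, c3) coincides with the Nash profile (C, c3).

yes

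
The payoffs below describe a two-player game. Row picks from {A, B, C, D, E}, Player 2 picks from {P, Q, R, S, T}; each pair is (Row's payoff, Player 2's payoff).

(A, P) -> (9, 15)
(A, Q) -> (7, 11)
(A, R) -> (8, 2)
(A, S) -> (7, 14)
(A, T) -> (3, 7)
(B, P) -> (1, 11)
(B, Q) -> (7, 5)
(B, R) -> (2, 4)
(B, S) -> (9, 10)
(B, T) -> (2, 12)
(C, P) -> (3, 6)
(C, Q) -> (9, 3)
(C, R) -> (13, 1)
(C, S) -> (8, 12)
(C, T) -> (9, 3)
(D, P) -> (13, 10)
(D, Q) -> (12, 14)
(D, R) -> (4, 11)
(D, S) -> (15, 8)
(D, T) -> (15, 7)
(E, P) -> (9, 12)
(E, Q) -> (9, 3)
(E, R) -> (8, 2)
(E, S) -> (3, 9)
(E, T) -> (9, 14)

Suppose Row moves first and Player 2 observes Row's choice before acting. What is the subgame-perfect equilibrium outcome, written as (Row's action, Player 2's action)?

Solve by backward induction (Row leads).
- A: BR = P, leader payoff 9.
- B: BR = T, leader payoff 2.
- C: BR = S, leader payoff 8.
- D: BR = Q, leader payoff 12.
- E: BR = T, leader payoff 9.
Maximizing over 9, 2, 8, 12, 9, Row chooses D. Subgame-perfect outcome: (D, Q) with payoffs (12, 14).

(D, Q)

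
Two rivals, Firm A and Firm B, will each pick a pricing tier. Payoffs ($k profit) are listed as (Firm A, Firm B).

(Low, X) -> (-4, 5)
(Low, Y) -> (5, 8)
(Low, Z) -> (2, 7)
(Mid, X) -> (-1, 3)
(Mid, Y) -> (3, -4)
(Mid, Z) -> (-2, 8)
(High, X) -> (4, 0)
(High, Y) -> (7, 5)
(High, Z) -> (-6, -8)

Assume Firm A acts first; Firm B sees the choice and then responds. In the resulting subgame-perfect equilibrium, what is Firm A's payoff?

7

Work backward from Firm B's decision.
- Low: Firm B compares 5, 8, 7 and picks Y; Firm A would get 5.
- Mid: Firm B compares 3, -4, 8 and picks Z; Firm A would get -2.
- High: Firm B compares 0, 5, -8 and picks Y; Firm A would get 7.
Maximizing over 5, -2, 7, Firm A chooses High. Subgame-perfect outcome: (High, Y) with payoffs (7, 5).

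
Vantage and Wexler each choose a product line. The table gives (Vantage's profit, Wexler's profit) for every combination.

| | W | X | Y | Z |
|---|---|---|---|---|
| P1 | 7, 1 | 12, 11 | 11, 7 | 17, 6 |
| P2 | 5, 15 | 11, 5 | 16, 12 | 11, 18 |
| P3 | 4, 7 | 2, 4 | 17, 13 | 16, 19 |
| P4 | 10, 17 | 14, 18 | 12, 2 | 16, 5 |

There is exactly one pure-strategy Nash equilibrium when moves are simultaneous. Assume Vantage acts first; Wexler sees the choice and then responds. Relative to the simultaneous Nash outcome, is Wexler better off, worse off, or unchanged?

Wexler best-responds to each possible Vantage move:
- P1: Wexler compares 1, 11, 7, 6 and picks X; Vantage would get 12.
- P2: Wexler compares 15, 5, 12, 18 and picks Z; Vantage would get 11.
- P3: Wexler compares 7, 4, 13, 19 and picks Z; Vantage would get 16.
- P4: Wexler compares 17, 18, 2, 5 and picks X; Vantage would get 14.
Vantage's induced payoffs are 12, 11, 16, 14, so Vantage commits to P3. Subgame-perfect outcome: (P3, Z) with payoffs (16, 19).
Now find the simultaneous Nash equilibrium.
Vantage's best replies: W→P4; X→P4; Y→P3; Z→P1.
Wexler's best replies: P1→X; P2→Z; P3→Z; P4→X.
The unique mutual best reply is (P4, X), giving (14, 18).
Wexler earns 19 sequentially versus 18 at the Nash outcome: better off.

better off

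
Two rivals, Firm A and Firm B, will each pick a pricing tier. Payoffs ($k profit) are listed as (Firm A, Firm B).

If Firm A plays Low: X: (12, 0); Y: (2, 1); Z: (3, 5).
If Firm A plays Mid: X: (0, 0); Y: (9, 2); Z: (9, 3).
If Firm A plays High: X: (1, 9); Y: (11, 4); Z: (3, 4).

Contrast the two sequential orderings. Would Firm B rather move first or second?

first

If Firm A leads: Firm B's best replies are Low→Z, Mid→Z, High→X; Firm A's induced payoffs 3, 9, 1; outcome (Mid, Z), payoffs (9, 3).
If Firm B leads: Firm A's best replies are X→Low, Y→High, Z→Mid; Firm B's induced payoffs 0, 4, 3; outcome (High, Y), payoffs (11, 4).
Firm B gets 4 moving first and 3 moving second, so Firm B prefers to move first.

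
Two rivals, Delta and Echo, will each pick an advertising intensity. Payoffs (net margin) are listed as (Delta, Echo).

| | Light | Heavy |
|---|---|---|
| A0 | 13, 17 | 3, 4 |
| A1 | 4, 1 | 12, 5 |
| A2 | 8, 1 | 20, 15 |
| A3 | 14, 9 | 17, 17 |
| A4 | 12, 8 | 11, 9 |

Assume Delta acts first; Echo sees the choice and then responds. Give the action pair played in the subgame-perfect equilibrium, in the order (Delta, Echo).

Work backward from Echo's decision.
- A0: Echo compares 17, 4 and picks Light; Delta would get 13.
- A1: Echo compares 1, 5 and picks Heavy; Delta would get 12.
- A2: Echo compares 1, 15 and picks Heavy; Delta would get 20.
- A3: Echo compares 9, 17 and picks Heavy; Delta would get 17.
- A4: Echo compares 8, 9 and picks Heavy; Delta would get 11.
Delta's induced payoffs are 13, 12, 20, 17, 11, so Delta commits to A2. Subgame-perfect outcome: (A2, Heavy) with payoffs (20, 15).

(A2, Heavy)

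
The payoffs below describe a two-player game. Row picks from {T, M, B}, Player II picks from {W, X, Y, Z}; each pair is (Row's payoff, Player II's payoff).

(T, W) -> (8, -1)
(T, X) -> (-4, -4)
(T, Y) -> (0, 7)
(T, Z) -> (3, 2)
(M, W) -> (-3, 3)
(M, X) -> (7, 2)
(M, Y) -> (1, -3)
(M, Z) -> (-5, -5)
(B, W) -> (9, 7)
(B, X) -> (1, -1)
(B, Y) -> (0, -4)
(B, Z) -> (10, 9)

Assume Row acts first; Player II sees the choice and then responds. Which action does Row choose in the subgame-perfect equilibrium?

Backward induction with Row moving first.
- T: Player II compares -1, -4, 7, 2 and picks Y; Row would get 0.
- M: Player II compares 3, 2, -3, -5 and picks W; Row would get -3.
- B: Player II compares 7, -1, -4, 9 and picks Z; Row would get 10.
Among 0, -3, 10, the best is 10 at B. Subgame-perfect outcome: (B, Z) with payoffs (10, 9).

B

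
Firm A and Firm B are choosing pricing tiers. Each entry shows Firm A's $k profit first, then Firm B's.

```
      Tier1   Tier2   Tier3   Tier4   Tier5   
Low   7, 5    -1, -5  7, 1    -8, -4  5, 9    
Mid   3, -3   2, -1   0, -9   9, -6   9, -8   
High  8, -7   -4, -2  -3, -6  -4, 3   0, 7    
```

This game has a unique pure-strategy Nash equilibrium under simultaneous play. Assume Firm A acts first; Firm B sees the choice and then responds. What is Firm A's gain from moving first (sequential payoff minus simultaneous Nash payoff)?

Firm B best-responds to each possible Firm A move:
- Low: Firm B compares 5, -5, 1, -4, 9 and picks Tier5; Firm A would get 5.
- Mid: Firm B compares -3, -1, -9, -6, -8 and picks Tier2; Firm A would get 2.
- High: Firm B compares -7, -2, -6, 3, 7 and picks Tier5; Firm A would get 0.
Firm A's induced payoffs are 5, 2, 0, so Firm A commits to Low. Subgame-perfect outcome: (Low, Tier5) with payoffs (5, 9).
Now find the simultaneous Nash equilibrium.
Firm A's best replies: Tier1→High; Tier2→Mid; Tier3→Low; Tier4→Mid; Tier5→Mid.
Firm B's best replies: Low→Tier5; Mid→Tier2; High→Tier5.
The unique mutual best reply is (Mid, Tier2), giving (2, -1).
Firm A's commitment gain: 5 − 2 = 3.

3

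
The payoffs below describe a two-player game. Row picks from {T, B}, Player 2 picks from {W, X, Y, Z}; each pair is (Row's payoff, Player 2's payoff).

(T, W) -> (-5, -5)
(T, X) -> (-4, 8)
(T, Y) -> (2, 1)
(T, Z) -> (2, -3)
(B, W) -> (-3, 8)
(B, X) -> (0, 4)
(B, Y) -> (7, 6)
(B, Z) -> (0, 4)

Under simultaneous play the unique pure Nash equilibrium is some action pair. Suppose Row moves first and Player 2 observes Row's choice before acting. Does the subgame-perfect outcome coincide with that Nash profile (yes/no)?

Work backward from Player 2's decision.
- T: Player 2 compares -5, 8, 1, -3 and picks X; Row would get -4.
- B: Player 2 compares 8, 4, 6, 4 and picks W; Row would get -3.
Maximizing over -4, -3, Row chooses B. Subgame-perfect outcome: (B, W) with payoffs (-3, 8).
Under simultaneous play:
Row's best replies: W→B; X→B; Y→B; Z→T.
Player 2's best replies: T→X; B→W.
The unique mutual best reply is (B, W), giving (-3, 8).
Sequential outcome (B, W) coincides with the Nash profile (B, W).

yes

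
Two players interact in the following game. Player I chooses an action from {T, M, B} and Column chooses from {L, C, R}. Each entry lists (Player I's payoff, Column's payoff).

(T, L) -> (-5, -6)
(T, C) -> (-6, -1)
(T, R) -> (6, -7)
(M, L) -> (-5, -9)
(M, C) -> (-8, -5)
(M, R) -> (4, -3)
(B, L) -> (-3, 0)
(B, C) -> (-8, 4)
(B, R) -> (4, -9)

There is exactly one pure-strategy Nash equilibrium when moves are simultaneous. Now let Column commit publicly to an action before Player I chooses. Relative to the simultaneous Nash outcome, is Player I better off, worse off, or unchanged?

better off

Solve by backward induction (Column leads).
- L → Player I plays B (best of -5, -5, -3); Column gets 0.
- C → Player I plays T (best of -6, -8, -8); Column gets -1.
- R → Player I plays T (best of 6, 4, 4); Column gets -7.
Column's induced payoffs are 0, -1, -7, so Column commits to L. Subgame-perfect outcome: (B, L) with payoffs (-3, 0).
Now find the simultaneous Nash equilibrium.
Player I's best replies: L→B; C→T; R→T.
Column's best replies: T→C; M→R; B→C.
Only (T, C) has each player best-responding; Nash payoffs (-6, -1).
Player I earns -3 sequentially versus -6 at the Nash outcome: better off.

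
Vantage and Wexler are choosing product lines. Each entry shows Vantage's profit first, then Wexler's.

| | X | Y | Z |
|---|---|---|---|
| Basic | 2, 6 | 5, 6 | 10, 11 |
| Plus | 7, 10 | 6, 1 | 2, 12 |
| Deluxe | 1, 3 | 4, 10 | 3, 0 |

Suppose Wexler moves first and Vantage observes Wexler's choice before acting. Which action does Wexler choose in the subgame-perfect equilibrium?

Z

Solve by backward induction (Wexler leads).
- X: BR = Plus, leader payoff 10.
- Y: BR = Plus, leader payoff 1.
- Z: BR = Basic, leader payoff 11.
Wexler's induced payoffs are 10, 1, 11, so Wexler commits to Z. Subgame-perfect outcome: (Basic, Z) with payoffs (10, 11).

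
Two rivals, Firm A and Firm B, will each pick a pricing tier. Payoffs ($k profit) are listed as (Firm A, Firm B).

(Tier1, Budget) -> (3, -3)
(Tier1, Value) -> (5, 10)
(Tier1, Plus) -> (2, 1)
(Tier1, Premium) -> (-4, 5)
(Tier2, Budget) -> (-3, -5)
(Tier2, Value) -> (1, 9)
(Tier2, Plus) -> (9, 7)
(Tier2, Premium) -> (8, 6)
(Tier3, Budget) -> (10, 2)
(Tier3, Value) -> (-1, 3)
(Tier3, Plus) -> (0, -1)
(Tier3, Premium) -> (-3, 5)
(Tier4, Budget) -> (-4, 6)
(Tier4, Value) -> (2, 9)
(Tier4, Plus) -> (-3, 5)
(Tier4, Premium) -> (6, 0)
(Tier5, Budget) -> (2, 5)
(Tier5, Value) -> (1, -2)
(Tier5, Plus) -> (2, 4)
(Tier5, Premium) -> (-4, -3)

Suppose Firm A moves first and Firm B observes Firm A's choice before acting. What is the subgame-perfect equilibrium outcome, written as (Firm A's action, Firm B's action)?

(Tier1, Value)

Backward induction with Firm A moving first.
- Tier1: BR = Value, leader payoff 5.
- Tier2: BR = Value, leader payoff 1.
- Tier3: BR = Premium, leader payoff -3.
- Tier4: BR = Value, leader payoff 2.
- Tier5: BR = Budget, leader payoff 2.
Among 5, 1, -3, 2, 2, the best is 5 at Tier1. Subgame-perfect outcome: (Tier1, Value) with payoffs (5, 10).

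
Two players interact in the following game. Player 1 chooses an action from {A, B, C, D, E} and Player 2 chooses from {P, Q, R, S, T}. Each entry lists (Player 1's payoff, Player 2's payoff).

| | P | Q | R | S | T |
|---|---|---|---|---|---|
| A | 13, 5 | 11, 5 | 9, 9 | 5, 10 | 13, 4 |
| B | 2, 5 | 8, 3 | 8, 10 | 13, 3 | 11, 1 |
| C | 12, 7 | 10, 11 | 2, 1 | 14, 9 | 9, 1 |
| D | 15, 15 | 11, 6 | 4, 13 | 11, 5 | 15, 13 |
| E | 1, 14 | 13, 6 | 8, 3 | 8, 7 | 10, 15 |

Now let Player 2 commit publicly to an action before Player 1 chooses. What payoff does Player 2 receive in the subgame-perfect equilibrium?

15

Backward induction with Player 2 moving first.
- P: BR = D, leader payoff 15.
- Q: BR = E, leader payoff 6.
- R: BR = A, leader payoff 9.
- S: BR = C, leader payoff 9.
- T: BR = D, leader payoff 13.
Player 2's induced payoffs are 15, 6, 9, 9, 13, so Player 2 commits to P. Subgame-perfect outcome: (D, P) with payoffs (15, 15).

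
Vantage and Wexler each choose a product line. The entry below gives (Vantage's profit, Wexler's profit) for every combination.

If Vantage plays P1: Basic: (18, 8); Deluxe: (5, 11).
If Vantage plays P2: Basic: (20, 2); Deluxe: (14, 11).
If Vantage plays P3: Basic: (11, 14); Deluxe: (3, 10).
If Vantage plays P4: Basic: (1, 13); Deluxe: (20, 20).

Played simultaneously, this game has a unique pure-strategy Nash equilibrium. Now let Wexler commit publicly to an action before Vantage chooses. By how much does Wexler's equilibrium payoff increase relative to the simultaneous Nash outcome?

0

Work backward from Vantage's decision.
- Basic → Vantage plays P2 (best of 18, 20, 11, 1); Wexler gets 2.
- Deluxe → Vantage plays P4 (best of 5, 14, 3, 20); Wexler gets 20.
Among 2, 20, the best is 20 at Deluxe. Subgame-perfect outcome: (P4, Deluxe) with payoffs (20, 20).
Now find the simultaneous Nash equilibrium.
Vantage's best replies: Basic→P2; Deluxe→P4.
Wexler's best replies: P1→Deluxe; P2→Deluxe; P3→Basic; P4→Deluxe.
The unique mutual best reply is (P4, Deluxe), giving (20, 20).
Wexler's commitment gain: 20 − 20 = 0.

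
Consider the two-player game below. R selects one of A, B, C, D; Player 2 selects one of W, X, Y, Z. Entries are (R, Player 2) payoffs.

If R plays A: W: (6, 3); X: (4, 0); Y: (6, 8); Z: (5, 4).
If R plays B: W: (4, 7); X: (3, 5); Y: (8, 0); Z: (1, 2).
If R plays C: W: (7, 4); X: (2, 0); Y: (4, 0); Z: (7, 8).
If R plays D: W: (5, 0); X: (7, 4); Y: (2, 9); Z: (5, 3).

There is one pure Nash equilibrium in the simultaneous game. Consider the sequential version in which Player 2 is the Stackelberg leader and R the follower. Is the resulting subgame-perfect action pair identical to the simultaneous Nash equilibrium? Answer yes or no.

Solve by backward induction (Player 2 leads).
- W: R compares 6, 4, 7, 5 and picks C; Player 2 would get 4.
- X: R compares 4, 3, 2, 7 and picks D; Player 2 would get 4.
- Y: R compares 6, 8, 4, 2 and picks B; Player 2 would get 0.
- Z: R compares 5, 1, 7, 5 and picks C; Player 2 would get 8.
Among 4, 4, 0, 8, the best is 8 at Z. Subgame-perfect outcome: (C, Z) with payoffs (7, 8).
Now find the simultaneous Nash equilibrium.
R's best replies: W→C; X→D; Y→B; Z→C.
Player 2's best replies: A→Y; B→W; C→Z; D→Y.
The unique mutual best reply is (C, Z), giving (7, 8).
Sequential outcome (C, Z) coincides with the Nash profile (C, Z).

yes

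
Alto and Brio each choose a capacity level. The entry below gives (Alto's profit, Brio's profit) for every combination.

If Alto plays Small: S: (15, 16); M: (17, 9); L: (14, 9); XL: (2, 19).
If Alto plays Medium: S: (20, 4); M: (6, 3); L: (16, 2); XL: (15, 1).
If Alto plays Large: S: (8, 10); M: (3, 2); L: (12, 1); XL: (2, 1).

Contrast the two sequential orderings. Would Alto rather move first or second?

If Alto leads: Brio's best replies are Small→XL, Medium→S, Large→S; Alto's induced payoffs 2, 20, 8; outcome (Medium, S), payoffs (20, 4).
If Brio leads: Alto's best replies are S→Medium, M→Small, L→Medium, XL→Medium; Brio's induced payoffs 4, 9, 2, 1; outcome (Small, M), payoffs (17, 9).
Alto gets 20 moving first and 17 moving second, so Alto prefers to move first.

first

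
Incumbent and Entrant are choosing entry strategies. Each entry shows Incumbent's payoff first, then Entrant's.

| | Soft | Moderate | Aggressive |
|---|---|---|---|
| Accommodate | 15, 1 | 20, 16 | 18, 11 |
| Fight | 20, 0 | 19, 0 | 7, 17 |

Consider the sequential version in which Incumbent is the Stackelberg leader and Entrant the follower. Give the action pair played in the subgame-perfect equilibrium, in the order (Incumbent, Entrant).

(Accommodate, Moderate)

Backward induction with Incumbent moving first.
- Accommodate: Entrant compares 1, 16, 11 and picks Moderate; Incumbent would get 20.
- Fight: Entrant compares 0, 0, 17 and picks Aggressive; Incumbent would get 7.
Maximizing over 20, 7, Incumbent chooses Accommodate. Subgame-perfect outcome: (Accommodate, Moderate) with payoffs (20, 16).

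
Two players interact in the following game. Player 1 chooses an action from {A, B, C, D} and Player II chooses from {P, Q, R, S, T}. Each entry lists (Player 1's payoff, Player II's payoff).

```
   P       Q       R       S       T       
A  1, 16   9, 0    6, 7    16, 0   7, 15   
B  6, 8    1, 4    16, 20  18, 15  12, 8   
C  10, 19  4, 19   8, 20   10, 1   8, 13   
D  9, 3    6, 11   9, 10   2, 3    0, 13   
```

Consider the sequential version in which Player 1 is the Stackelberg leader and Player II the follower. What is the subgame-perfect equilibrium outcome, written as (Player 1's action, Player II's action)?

(B, R)

Solve by backward induction (Player 1 leads).
- A: BR = P, leader payoff 1.
- B: BR = R, leader payoff 16.
- C: BR = R, leader payoff 8.
- D: BR = T, leader payoff 0.
Among 1, 16, 8, 0, the best is 16 at B. Subgame-perfect outcome: (B, R) with payoffs (16, 20).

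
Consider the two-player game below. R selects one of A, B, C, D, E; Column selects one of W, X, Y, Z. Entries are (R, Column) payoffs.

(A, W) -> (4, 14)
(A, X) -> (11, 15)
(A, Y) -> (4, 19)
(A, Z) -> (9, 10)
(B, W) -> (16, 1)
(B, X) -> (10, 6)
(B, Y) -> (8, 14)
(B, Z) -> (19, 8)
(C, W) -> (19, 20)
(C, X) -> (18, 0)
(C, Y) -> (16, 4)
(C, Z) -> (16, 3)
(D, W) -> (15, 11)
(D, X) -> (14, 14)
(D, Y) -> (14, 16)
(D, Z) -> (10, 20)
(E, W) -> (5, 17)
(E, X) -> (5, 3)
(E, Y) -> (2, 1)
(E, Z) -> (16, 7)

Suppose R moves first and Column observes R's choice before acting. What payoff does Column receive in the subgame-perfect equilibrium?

Column best-responds to each possible R move:
- A: BR = Y, leader payoff 4.
- B: BR = Y, leader payoff 8.
- C: BR = W, leader payoff 19.
- D: BR = Z, leader payoff 10.
- E: BR = W, leader payoff 5.
Maximizing over 4, 8, 19, 10, 5, R chooses C. Subgame-perfect outcome: (C, W) with payoffs (19, 20).

20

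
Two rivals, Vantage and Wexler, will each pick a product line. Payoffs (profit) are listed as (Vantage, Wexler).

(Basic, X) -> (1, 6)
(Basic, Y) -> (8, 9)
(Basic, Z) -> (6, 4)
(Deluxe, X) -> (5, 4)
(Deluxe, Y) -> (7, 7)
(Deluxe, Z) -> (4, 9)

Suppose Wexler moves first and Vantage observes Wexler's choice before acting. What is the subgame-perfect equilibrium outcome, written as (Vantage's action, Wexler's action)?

(Basic, Y)

Vantage best-responds to each possible Wexler move:
- X: BR = Deluxe, leader payoff 4.
- Y: BR = Basic, leader payoff 9.
- Z: BR = Basic, leader payoff 4.
Among 4, 9, 4, the best is 9 at Y. Subgame-perfect outcome: (Basic, Y) with payoffs (8, 9).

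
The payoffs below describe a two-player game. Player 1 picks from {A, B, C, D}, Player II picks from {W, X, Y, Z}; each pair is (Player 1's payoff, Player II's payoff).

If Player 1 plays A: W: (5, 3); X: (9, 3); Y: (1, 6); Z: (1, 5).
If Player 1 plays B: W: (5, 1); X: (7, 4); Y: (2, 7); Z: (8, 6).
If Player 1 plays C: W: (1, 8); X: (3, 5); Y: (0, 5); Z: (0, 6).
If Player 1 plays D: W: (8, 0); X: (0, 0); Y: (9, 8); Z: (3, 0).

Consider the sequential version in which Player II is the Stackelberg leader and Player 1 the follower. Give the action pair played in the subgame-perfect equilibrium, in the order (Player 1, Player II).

(D, Y)

Player 1 best-responds to each possible Player II move:
- W: Player 1 compares 5, 5, 1, 8 and picks D; Player II would get 0.
- X: Player 1 compares 9, 7, 3, 0 and picks A; Player II would get 3.
- Y: Player 1 compares 1, 2, 0, 9 and picks D; Player II would get 8.
- Z: Player 1 compares 1, 8, 0, 3 and picks B; Player II would get 6.
Among 0, 3, 8, 6, the best is 8 at Y. Subgame-perfect outcome: (D, Y) with payoffs (9, 8).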